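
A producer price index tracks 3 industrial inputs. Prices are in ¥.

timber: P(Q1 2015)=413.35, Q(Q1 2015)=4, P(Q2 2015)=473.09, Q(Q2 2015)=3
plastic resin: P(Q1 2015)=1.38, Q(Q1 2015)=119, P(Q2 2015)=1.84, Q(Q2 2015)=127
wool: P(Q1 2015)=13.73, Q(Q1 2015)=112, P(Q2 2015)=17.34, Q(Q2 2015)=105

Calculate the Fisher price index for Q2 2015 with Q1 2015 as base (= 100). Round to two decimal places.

121.19

Laspeyres component (base-period weights):
ΣP(Q2 2015)Q(Q1 2015) = 473.09×4 + 1.84×119 + 17.34×112 = 1892.36 + 218.96 + 1942.08 = 4053.4
ΣP(Q1 2015)Q(Q1 2015) = 413.35×4 + 1.38×119 + 13.73×112 = 1653.4 + 164.22 + 1537.76 = 3355.38
L = 4053.4 / 3355.38 × 100 = 120.8030
Paasche component (current-period weights):
ΣP(Q2 2015)Q(Q2 2015) = 473.09×3 + 1.84×127 + 17.34×105 = 1419.27 + 233.68 + 1820.7 = 3473.65
ΣP(Q1 2015)Q(Q2 2015) = 413.35×3 + 1.38×127 + 13.73×105 = 1240.05 + 175.26 + 1441.65 = 2856.96
P = 3473.65 / 2856.96 × 100 = 121.5855
Fisher = √(L × P) = √(120.8030 × 121.5855) = 121.1936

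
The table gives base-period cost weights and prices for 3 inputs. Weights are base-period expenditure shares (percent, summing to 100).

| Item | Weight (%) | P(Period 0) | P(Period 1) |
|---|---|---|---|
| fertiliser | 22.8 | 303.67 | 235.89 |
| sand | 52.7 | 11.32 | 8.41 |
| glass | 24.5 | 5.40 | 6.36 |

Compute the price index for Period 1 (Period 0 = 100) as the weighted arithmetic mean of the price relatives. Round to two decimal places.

fertiliser: 22.8 × (235.89/303.67) = 22.8 × 0.776797 = 17.7110
sand: 52.7 × (8.41/11.32) = 52.7 × 0.742933 = 39.1526
glass: 24.5 × (6.36/5.40) = 24.5 × 1.177778 = 28.8556
Index = Σ wᵢ·(p₁ᵢ/p₀ᵢ) = 17.7110 + 39.1526 + 28.8556 = 85.7191

85.72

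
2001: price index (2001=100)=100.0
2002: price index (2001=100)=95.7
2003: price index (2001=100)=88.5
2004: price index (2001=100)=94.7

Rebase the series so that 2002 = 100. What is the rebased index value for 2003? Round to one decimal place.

Rebased(2003) = 88.5 / 95.7 × 100 = 92.4765

92.5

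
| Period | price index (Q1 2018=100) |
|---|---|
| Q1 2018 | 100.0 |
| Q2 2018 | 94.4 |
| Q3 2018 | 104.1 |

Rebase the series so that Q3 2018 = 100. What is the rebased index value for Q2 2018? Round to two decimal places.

Rebased(Q2 2018) = 94.4 / 104.1 × 100 = 90.6820

90.68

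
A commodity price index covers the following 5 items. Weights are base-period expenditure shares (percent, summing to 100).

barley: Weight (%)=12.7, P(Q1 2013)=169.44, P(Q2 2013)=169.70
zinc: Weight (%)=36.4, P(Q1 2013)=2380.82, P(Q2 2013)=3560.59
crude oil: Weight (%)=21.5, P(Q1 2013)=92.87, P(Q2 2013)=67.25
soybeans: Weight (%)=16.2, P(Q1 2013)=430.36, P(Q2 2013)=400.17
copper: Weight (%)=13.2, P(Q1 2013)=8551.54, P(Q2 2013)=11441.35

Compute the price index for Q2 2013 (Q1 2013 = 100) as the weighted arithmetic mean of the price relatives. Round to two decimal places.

barley: 12.7 × (169.70/169.44) = 12.7 × 1.001534 = 12.7195
zinc: 36.4 × (3560.59/2380.82) = 36.4 × 1.495531 = 54.4373
crude oil: 21.5 × (67.25/92.87) = 21.5 × 0.724131 = 15.5688
soybeans: 16.2 × (400.17/430.36) = 16.2 × 0.929849 = 15.0636
copper: 13.2 × (11441.35/8551.54) = 13.2 × 1.337929 = 17.6607
Index = Σ wᵢ·(p₁ᵢ/p₀ᵢ) = 12.7195 + 54.4373 + 15.5688 + 15.0636 + 17.6607 = 115.4498

115.45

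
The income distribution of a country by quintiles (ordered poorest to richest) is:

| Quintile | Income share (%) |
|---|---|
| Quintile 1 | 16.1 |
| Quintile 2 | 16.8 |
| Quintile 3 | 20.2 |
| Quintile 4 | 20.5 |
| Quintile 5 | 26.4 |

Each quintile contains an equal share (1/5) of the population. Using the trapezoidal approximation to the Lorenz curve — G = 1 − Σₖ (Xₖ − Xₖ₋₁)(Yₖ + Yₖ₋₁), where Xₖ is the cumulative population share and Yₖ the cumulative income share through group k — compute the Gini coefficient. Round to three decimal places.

0.097

Cumulative income shares Yₖ: 0.1610, 0.3290, 0.5310, 0.7360, 1.0000
Σ (Xₖ−Xₖ₋₁)(Yₖ+Yₖ₋₁) = (1/5)(0.1610+0.0000) + (1/5)(0.3290+0.1610) + (1/5)(0.5310+0.3290) + (1/5)(0.7360+0.5310) + (1/5)(1.0000+0.7360)
  = 0.0322 + 0.0980 + 0.1720 + 0.2534 + 0.3472 = 0.9028
G = 1 − 0.9028 = 0.0972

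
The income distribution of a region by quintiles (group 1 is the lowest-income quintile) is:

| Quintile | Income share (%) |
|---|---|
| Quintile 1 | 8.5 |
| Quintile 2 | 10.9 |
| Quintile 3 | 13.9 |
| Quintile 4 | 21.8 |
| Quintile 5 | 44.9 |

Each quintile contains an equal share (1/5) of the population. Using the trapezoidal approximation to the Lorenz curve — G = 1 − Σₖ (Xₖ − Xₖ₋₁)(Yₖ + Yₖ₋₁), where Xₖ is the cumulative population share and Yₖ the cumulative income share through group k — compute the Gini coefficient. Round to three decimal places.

0.335

Cumulative income shares Yₖ: 0.0850, 0.1940, 0.3330, 0.5510, 1.0000
Σ (Xₖ−Xₖ₋₁)(Yₖ+Yₖ₋₁) = (1/5)(0.0850+0.0000) + (1/5)(0.1940+0.0850) + (1/5)(0.3330+0.1940) + (1/5)(0.5510+0.3330) + (1/5)(1.0000+0.5510)
  = 0.0170 + 0.0558 + 0.1054 + 0.1768 + 0.3102 = 0.6652
G = 1 − 0.6652 = 0.3348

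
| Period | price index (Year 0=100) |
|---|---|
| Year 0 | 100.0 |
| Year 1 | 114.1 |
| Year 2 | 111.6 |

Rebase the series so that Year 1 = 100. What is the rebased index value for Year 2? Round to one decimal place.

97.8

Rebased(Year 2) = 111.6 / 114.1 × 100 = 97.8089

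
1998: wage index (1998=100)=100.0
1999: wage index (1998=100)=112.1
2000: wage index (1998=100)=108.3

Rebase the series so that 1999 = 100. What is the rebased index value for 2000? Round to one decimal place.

96.6

Rebased(2000) = 108.3 / 112.1 × 100 = 96.6102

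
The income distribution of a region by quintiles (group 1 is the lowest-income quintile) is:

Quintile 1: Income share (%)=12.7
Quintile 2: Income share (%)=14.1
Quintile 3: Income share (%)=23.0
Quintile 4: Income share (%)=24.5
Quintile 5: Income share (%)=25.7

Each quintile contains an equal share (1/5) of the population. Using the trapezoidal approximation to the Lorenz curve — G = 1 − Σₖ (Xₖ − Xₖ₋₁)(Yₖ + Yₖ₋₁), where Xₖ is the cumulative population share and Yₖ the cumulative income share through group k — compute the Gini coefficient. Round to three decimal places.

0.146

Cumulative income shares Yₖ: 0.1270, 0.2680, 0.4980, 0.7430, 1.0000
Σ (Xₖ−Xₖ₋₁)(Yₖ+Yₖ₋₁) = (1/5)(0.1270+0.0000) + (1/5)(0.2680+0.1270) + (1/5)(0.4980+0.2680) + (1/5)(0.7430+0.4980) + (1/5)(1.0000+0.7430)
  = 0.0254 + 0.0790 + 0.1532 + 0.2482 + 0.3486 = 0.8544
G = 1 − 0.8544 = 0.1456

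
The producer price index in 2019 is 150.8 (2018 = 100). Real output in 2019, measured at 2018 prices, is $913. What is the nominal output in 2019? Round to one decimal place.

1376.8

Nominal = Real × (Index/100) = 913 × (150.8/100)
        = 913 × 1.508 = 1376.8040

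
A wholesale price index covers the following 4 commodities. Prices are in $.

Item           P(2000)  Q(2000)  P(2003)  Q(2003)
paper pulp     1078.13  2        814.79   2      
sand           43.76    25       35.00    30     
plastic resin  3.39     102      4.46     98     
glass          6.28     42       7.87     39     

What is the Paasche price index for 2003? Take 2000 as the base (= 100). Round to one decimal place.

84.6

Paasche price index uses current-period quantities as weights.
ΣP(2003)·Q(2003) = 814.79×2 + 35.00×30 + 4.46×98 + 7.87×39 = 1629.58 + 1050 + 437.08 + 306.93 = 3423.59
ΣP(2000)·Q(2003) = 1078.13×2 + 43.76×30 + 3.39×98 + 6.28×39 = 2156.26 + 1312.8 + 332.22 + 244.92 = 4046.2
Index = 3423.59 / 4046.2 × 100 = 84.6125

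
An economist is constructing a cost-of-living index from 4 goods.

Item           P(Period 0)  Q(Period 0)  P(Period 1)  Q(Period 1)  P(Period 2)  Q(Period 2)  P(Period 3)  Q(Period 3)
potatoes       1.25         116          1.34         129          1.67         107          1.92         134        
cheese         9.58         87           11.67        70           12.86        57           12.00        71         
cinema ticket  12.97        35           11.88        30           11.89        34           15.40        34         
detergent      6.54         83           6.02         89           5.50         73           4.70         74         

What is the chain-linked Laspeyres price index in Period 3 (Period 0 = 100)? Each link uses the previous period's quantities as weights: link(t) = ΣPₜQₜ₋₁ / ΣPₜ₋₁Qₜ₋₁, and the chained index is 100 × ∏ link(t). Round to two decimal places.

Link Period 0→Period 1:
ΣP(Period 1)Q(Period 0) = 1.34×116 + 11.67×87 + 11.88×35 + 6.02×83 = 155.44 + 1015.29 + 415.8 + 499.66 = 2086.19
ΣP(Period 0)Q(Period 0) = 1.25×116 + 9.58×87 + 12.97×35 + 6.54×83 = 145 + 833.46 + 453.95 + 542.82 = 1975.23
link = 2086.19/1975.23 = 1.056176
Link Period 1→Period 2:
ΣP(Period 2)Q(Period 1) = 1.67×129 + 12.86×70 + 11.89×30 + 5.50×89 = 215.43 + 900.2 + 356.7 + 489.5 = 1961.83
ΣP(Period 1)Q(Period 1) = 1.34×129 + 11.67×70 + 11.88×30 + 6.02×89 = 172.86 + 816.9 + 356.4 + 535.78 = 1881.94
link = 1961.83/1881.94 = 1.042451
Link Period 2→Period 3:
ΣP(Period 3)Q(Period 2) = 1.92×107 + 12.00×57 + 15.40×34 + 4.70×73 = 205.44 + 684 + 523.6 + 343.1 = 1756.14
ΣP(Period 2)Q(Period 2) = 1.67×107 + 12.86×57 + 11.89×34 + 5.50×73 = 178.69 + 733.02 + 404.26 + 401.5 = 1717.47
link = 1756.14/1717.47 = 1.022516
Chained index = 100 × 1.056176 × 1.042451 × 1.022516 = 112.5801

112.58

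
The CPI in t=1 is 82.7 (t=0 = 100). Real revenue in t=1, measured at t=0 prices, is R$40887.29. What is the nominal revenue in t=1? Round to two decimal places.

Nominal = Real × (Index/100) = 40887.29 × (82.7/100)
        = 40887.29 × 0.827 = 33813.7888

33813.79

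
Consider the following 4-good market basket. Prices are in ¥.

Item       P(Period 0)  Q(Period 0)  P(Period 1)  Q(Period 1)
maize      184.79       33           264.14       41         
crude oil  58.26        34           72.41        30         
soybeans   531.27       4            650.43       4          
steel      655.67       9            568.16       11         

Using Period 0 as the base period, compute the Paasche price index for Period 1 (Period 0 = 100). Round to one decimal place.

Paasche price index uses current-period quantities as weights.
ΣP(Period 1)·Q(Period 1) = 264.14×41 + 72.41×30 + 650.43×4 + 568.16×11 = 10829.74 + 2172.3 + 2601.72 + 6249.76 = 21853.52
ΣP(Period 0)·Q(Period 1) = 184.79×41 + 58.26×30 + 531.27×4 + 655.67×11 = 7576.39 + 1747.8 + 2125.08 + 7212.37 = 18661.64
Index = 21853.52 / 18661.64 × 100 = 117.1040

117.1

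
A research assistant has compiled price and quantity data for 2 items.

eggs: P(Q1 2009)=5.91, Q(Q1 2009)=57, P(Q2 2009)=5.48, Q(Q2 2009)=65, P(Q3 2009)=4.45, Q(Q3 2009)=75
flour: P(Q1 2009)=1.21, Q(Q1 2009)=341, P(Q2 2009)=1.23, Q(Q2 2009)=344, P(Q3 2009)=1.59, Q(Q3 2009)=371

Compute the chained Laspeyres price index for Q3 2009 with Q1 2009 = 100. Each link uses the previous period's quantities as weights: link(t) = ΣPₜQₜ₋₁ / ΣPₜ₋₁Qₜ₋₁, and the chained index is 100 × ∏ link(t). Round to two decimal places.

Link Q1 2009→Q2 2009:
ΣP(Q2 2009)Q(Q1 2009) = 5.48×57 + 1.23×341 = 312.36 + 419.43 = 731.79
ΣP(Q1 2009)Q(Q1 2009) = 5.91×57 + 1.21×341 = 336.87 + 412.61 = 749.48
link = 731.79/749.48 = 0.976397
Link Q2 2009→Q3 2009:
ΣP(Q3 2009)Q(Q2 2009) = 4.45×65 + 1.59×344 = 289.25 + 546.96 = 836.21
ΣP(Q2 2009)Q(Q2 2009) = 5.48×65 + 1.23×344 = 356.2 + 423.12 = 779.32
link = 836.21/779.32 = 1.073000
Chained index = 100 × 0.976397 × 1.073000 = 104.7673

104.77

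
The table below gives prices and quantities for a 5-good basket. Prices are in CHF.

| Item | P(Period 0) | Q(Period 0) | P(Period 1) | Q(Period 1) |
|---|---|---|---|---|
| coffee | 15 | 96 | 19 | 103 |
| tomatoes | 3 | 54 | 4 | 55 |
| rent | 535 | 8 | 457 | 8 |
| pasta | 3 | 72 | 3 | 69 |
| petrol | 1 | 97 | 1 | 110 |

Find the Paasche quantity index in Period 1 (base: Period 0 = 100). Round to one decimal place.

Paasche quantity index uses current-period prices as weights.
ΣP(Period 1)·Q(Period 1) = 19×103 + 4×55 + 457×8 + 3×69 + 1×110 = 1957 + 220 + 3656 + 207 + 110 = 6150
ΣP(Period 1)·Q(Period 0) = 19×96 + 4×54 + 457×8 + 3×72 + 1×97 = 1824 + 216 + 3656 + 216 + 97 = 6009
Index = 6150 / 6009 × 100 = 102.3465

102.3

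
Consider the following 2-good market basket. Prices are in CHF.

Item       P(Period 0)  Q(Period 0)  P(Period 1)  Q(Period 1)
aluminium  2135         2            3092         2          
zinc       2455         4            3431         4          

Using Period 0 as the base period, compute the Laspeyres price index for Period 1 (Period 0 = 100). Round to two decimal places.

Laspeyres price index uses base-period quantities as weights.
ΣP(Period 1)·Q(Period 0) = 3092×2 + 3431×4 = 6184 + 13724 = 19908
ΣP(Period 0)·Q(Period 0) = 2135×2 + 2455×4 = 4270 + 9820 = 14090
Index = 19908 / 14090 × 100 = 141.2917

141.29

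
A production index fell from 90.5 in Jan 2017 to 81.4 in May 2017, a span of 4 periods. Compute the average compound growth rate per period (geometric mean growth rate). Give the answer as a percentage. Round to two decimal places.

Growth factor = (81.4/90.5)^(1/4) = (0.899448)^(1/4) = 0.973854
Growth rate = 0.973854 − 1 = -0.026146 = -2.6146%

-2.61%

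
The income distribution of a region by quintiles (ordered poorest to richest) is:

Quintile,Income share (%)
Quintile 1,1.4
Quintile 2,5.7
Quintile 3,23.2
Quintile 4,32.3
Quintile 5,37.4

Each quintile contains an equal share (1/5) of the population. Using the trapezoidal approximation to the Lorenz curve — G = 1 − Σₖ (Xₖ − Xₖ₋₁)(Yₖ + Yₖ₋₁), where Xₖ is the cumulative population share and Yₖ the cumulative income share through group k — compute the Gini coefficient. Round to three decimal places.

Cumulative income shares Yₖ: 0.0140, 0.0710, 0.3030, 0.6260, 1.0000
Σ (Xₖ−Xₖ₋₁)(Yₖ+Yₖ₋₁) = (1/5)(0.0140+0.0000) + (1/5)(0.0710+0.0140) + (1/5)(0.3030+0.0710) + (1/5)(0.6260+0.3030) + (1/5)(1.0000+0.6260)
  = 0.0028 + 0.0170 + 0.0748 + 0.1858 + 0.3252 = 0.6056
G = 1 − 0.6056 = 0.3944

0.394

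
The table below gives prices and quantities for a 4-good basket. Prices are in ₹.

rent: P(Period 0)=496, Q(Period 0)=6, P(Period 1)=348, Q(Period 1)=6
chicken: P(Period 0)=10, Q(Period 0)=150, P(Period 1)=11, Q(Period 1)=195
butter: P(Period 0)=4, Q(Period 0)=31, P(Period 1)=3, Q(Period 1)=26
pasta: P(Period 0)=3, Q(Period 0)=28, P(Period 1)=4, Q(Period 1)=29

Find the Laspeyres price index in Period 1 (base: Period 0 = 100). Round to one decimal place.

Laspeyres price index uses base-period quantities as weights.
ΣP(Period 1)·Q(Period 0) = 348×6 + 11×150 + 3×31 + 4×28 = 2088 + 1650 + 93 + 112 = 3943
ΣP(Period 0)·Q(Period 0) = 496×6 + 10×150 + 4×31 + 3×28 = 2976 + 1500 + 124 + 84 = 4684
Index = 3943 / 4684 × 100 = 84.1802

84.2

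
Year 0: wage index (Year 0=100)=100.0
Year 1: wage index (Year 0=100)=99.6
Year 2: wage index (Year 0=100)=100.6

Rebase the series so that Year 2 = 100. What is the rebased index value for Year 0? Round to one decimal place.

Rebased(Year 0) = 100.0 / 100.6 × 100 = 99.4036

99.4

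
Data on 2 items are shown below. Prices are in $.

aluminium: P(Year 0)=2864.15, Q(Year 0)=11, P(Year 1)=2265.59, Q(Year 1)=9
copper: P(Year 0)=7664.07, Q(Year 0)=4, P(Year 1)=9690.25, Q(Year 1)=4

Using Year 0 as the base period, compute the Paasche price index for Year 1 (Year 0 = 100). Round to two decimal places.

Paasche price index uses current-period quantities as weights.
ΣP(Year 1)·Q(Year 1) = 2265.59×9 + 9690.25×4 = 20390.31 + 38761 = 59151.31
ΣP(Year 0)·Q(Year 1) = 2864.15×9 + 7664.07×4 = 25777.35 + 30656.28 = 56433.63
Index = 59151.31 / 56433.63 × 100 = 104.8157

104.82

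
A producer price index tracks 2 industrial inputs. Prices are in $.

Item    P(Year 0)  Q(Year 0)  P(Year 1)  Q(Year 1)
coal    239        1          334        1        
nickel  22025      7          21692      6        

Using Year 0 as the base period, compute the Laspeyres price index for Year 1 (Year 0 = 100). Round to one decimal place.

Laspeyres price index uses base-period quantities as weights.
ΣP(Year 1)·Q(Year 0) = 334×1 + 21692×7 = 334 + 151844 = 152178
ΣP(Year 0)·Q(Year 0) = 239×1 + 22025×7 = 239 + 154175 = 154414
Index = 152178 / 154414 × 100 = 98.5519

98.6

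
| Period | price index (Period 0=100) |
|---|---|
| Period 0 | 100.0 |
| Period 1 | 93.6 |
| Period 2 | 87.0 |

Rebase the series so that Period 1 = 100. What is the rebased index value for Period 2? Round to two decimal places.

Rebased(Period 2) = 87.0 / 93.6 × 100 = 92.9487

92.95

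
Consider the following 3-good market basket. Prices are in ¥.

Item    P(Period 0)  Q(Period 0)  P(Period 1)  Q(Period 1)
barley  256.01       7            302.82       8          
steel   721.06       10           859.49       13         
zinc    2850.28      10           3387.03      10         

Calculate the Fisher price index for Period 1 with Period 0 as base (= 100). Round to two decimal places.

Laspeyres component (base-period weights):
ΣP(Period 1)Q(Period 0) = 302.82×7 + 859.49×10 + 3387.03×10 = 2119.74 + 8594.9 + 33870.3 = 44584.94
ΣP(Period 0)Q(Period 0) = 256.01×7 + 721.06×10 + 2850.28×10 = 1792.07 + 7210.6 + 28502.8 = 37505.47
L = 44584.94 / 37505.47 × 100 = 118.8758
Paasche component (current-period weights):
ΣP(Period 1)Q(Period 1) = 302.82×8 + 859.49×13 + 3387.03×10 = 2422.56 + 11173.37 + 33870.3 = 47466.23
ΣP(Period 0)Q(Period 1) = 256.01×8 + 721.06×13 + 2850.28×10 = 2048.08 + 9373.78 + 28502.8 = 39924.66
P = 47466.23 / 39924.66 × 100 = 118.8895
Fisher = √(L × P) = √(118.8758 × 118.8895) = 118.8827

118.88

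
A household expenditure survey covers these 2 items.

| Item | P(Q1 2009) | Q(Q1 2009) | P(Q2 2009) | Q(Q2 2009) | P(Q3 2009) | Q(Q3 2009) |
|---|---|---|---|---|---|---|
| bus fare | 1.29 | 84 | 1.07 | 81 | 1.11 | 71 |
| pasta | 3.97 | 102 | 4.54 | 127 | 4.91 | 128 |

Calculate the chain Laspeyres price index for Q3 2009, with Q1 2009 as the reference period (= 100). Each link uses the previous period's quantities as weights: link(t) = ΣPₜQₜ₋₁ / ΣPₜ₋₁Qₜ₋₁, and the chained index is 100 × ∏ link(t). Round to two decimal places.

Link Q1 2009→Q2 2009:
ΣP(Q2 2009)Q(Q1 2009) = 1.07×84 + 4.54×102 = 89.88 + 463.08 = 552.96
ΣP(Q1 2009)Q(Q1 2009) = 1.29×84 + 3.97×102 = 108.36 + 404.94 = 513.3
link = 552.96/513.3 = 1.077265
Link Q2 2009→Q3 2009:
ΣP(Q3 2009)Q(Q2 2009) = 1.11×81 + 4.91×127 = 89.91 + 623.57 = 713.48
ΣP(Q2 2009)Q(Q2 2009) = 1.07×81 + 4.54×127 = 86.67 + 576.58 = 663.25
link = 713.48/663.25 = 1.075733
Chained index = 100 × 1.077265 × 1.075733 = 115.8849

115.88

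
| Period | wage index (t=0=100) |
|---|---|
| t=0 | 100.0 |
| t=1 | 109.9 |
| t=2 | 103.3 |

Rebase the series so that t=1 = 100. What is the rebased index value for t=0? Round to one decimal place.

91.0

Rebased(t=0) = 100.0 / 109.9 × 100 = 90.9918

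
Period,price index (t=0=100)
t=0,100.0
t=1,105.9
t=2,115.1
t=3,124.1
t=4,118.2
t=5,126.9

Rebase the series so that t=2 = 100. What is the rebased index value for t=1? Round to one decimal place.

92.0

Rebased(t=1) = 105.9 / 115.1 × 100 = 92.0070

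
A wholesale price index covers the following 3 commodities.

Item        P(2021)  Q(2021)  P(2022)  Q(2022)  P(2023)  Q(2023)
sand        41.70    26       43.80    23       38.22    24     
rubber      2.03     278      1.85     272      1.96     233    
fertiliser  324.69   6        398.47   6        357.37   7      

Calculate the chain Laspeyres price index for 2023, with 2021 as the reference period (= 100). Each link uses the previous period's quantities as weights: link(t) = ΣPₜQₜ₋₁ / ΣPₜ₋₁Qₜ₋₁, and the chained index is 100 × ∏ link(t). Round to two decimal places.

Link 2021→2022:
ΣP(2022)Q(2021) = 43.80×26 + 1.85×278 + 398.47×6 = 1138.8 + 514.3 + 2390.82 = 4043.92
ΣP(2021)Q(2021) = 41.70×26 + 2.03×278 + 324.69×6 = 1084.2 + 564.34 + 1948.14 = 3596.68
link = 4043.92/3596.68 = 1.124348
Link 2022→2023:
ΣP(2023)Q(2022) = 38.22×23 + 1.96×272 + 357.37×6 = 879.06 + 533.12 + 2144.22 = 3556.4
ΣP(2022)Q(2022) = 43.80×23 + 1.85×272 + 398.47×6 = 1007.4 + 503.2 + 2390.82 = 3901.42
link = 3556.4/3901.42 = 0.911566
Chained index = 100 × 1.124348 × 0.911566 = 102.4917

102.49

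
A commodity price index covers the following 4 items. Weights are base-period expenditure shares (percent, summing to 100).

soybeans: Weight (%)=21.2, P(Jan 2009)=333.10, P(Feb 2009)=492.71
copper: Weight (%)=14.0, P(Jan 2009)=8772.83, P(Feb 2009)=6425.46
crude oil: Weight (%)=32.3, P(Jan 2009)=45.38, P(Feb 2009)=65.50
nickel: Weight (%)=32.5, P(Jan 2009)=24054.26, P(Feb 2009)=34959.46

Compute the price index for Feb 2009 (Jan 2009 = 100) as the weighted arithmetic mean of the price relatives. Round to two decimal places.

soybeans: 21.2 × (492.71/333.10) = 21.2 × 1.479165 = 31.3583
copper: 14.0 × (6425.46/8772.83) = 14.0 × 0.732427 = 10.2540
crude oil: 32.3 × (65.50/45.38) = 32.3 × 1.443367 = 46.6208
nickel: 32.5 × (34959.46/24054.26) = 32.5 × 1.453358 = 47.2341
Index = Σ wᵢ·(p₁ᵢ/p₀ᵢ) = 31.3583 + 10.2540 + 46.6208 + 47.2341 = 135.4672

135.47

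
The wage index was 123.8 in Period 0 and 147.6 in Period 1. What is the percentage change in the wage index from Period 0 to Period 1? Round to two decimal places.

Change = (147.6 − 123.8) / 123.8 × 100
       = 23.8 / 123.8 × 100 = 19.2246%

19.22%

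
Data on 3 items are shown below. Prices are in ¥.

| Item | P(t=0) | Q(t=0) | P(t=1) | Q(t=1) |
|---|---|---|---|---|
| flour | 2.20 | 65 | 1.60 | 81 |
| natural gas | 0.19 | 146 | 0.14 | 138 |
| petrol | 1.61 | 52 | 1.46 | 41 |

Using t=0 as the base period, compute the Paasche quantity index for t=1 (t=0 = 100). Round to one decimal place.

Paasche quantity index uses current-period prices as weights.
ΣP(t=1)·Q(t=1) = 1.60×81 + 0.14×138 + 1.46×41 = 129.6 + 19.32 + 59.86 = 208.78
ΣP(t=1)·Q(t=0) = 1.60×65 + 0.14×146 + 1.46×52 = 104 + 20.44 + 75.92 = 200.36
Index = 208.78 / 200.36 × 100 = 104.2024

104.2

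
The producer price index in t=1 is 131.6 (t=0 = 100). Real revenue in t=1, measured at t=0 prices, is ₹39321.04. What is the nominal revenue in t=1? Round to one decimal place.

Nominal = Real × (Index/100) = 39321.04 × (131.6/100)
        = 39321.04 × 1.316 = 51746.4886

51746.5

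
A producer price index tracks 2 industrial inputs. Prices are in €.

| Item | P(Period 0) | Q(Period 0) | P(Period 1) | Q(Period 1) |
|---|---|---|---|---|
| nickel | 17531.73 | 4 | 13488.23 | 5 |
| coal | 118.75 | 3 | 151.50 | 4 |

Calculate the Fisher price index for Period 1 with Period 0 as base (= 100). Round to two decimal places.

Laspeyres component (base-period weights):
ΣP(Period 1)Q(Period 0) = 13488.23×4 + 151.50×3 = 53952.92 + 454.5 = 54407.42
ΣP(Period 0)Q(Period 0) = 17531.73×4 + 118.75×3 = 70126.92 + 356.25 = 70483.17
L = 54407.42 / 70483.17 × 100 = 77.1921
Paasche component (current-period weights):
ΣP(Period 1)Q(Period 1) = 13488.23×5 + 151.50×4 = 67441.15 + 606 = 68047.15
ΣP(Period 0)Q(Period 1) = 17531.73×5 + 118.75×4 = 87658.65 + 475 = 88133.65
P = 68047.15 / 88133.65 × 100 = 77.2090
Fisher = √(L × P) = √(77.1921 × 77.2090) = 77.2006

77.20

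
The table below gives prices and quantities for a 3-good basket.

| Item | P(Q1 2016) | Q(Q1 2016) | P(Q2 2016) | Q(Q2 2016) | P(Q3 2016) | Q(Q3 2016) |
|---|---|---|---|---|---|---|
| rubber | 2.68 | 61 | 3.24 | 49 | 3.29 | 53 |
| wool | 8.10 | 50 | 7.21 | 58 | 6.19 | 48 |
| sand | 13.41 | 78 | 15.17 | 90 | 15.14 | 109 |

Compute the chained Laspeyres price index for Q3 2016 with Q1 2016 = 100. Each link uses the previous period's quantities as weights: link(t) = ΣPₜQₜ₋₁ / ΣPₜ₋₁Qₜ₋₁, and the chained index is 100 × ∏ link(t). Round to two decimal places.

104.56

Link Q1 2016→Q2 2016:
ΣP(Q2 2016)Q(Q1 2016) = 3.24×61 + 7.21×50 + 15.17×78 = 197.64 + 360.5 + 1183.26 = 1741.4
ΣP(Q1 2016)Q(Q1 2016) = 2.68×61 + 8.10×50 + 13.41×78 = 163.48 + 405 + 1045.98 = 1614.46
link = 1741.4/1614.46 = 1.078627
Link Q2 2016→Q3 2016:
ΣP(Q3 2016)Q(Q2 2016) = 3.29×49 + 6.19×58 + 15.14×90 = 161.21 + 359.02 + 1362.6 = 1882.83
ΣP(Q2 2016)Q(Q2 2016) = 3.24×49 + 7.21×58 + 15.17×90 = 158.76 + 418.18 + 1365.3 = 1942.24
link = 1882.83/1942.24 = 0.969412
Chained index = 100 × 1.078627 × 0.969412 = 104.5633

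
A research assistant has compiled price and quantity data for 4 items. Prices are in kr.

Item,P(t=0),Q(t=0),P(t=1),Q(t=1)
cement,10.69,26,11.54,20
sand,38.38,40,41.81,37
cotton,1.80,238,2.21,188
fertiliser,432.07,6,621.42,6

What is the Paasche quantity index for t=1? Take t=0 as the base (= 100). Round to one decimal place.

Paasche quantity index uses current-period prices as weights.
ΣP(t=1)·Q(t=1) = 11.54×20 + 41.81×37 + 2.21×188 + 621.42×6 = 230.8 + 1546.97 + 415.48 + 3728.52 = 5921.77
ΣP(t=1)·Q(t=0) = 11.54×26 + 41.81×40 + 2.21×238 + 621.42×6 = 300.04 + 1672.4 + 525.98 + 3728.52 = 6226.94
Index = 5921.77 / 6226.94 × 100 = 95.0992

95.1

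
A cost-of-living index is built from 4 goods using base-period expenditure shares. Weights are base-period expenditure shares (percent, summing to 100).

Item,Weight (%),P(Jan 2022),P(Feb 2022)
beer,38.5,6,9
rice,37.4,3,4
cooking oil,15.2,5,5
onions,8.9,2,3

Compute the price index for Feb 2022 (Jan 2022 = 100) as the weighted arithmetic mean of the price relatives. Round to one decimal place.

136.2

beer: 38.5 × (9/6) = 38.5 × 1.500000 = 57.7500
rice: 37.4 × (4/3) = 37.4 × 1.333333 = 49.8667
cooking oil: 15.2 × (5/5) = 15.2 × 1.000000 = 15.2000
onions: 8.9 × (3/2) = 8.9 × 1.500000 = 13.3500
Index = Σ wᵢ·(p₁ᵢ/p₀ᵢ) = 57.7500 + 49.8667 + 15.2000 + 13.3500 = 136.1667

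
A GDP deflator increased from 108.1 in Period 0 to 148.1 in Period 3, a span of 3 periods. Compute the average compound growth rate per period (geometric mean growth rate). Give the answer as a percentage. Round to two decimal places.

Growth factor = (148.1/108.1)^(1/3) = (1.370028)^(1/3) = 1.110648
Growth rate = 1.110648 − 1 = 0.110648 = 11.0648%

11.06%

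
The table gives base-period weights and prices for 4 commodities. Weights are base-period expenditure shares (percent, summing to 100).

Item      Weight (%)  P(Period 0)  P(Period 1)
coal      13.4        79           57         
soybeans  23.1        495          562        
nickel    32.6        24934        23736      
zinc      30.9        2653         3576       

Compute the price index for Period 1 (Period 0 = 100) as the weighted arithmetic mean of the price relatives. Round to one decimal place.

108.6

coal: 13.4 × (57/79) = 13.4 × 0.721519 = 9.6684
soybeans: 23.1 × (562/495) = 23.1 × 1.135354 = 26.2267
nickel: 32.6 × (23736/24934) = 32.6 × 0.951953 = 31.0337
zinc: 30.9 × (3576/2653) = 30.9 × 1.347908 = 41.6504
Index = Σ wᵢ·(p₁ᵢ/p₀ᵢ) = 9.6684 + 26.2267 + 31.0337 + 41.6504 = 108.5791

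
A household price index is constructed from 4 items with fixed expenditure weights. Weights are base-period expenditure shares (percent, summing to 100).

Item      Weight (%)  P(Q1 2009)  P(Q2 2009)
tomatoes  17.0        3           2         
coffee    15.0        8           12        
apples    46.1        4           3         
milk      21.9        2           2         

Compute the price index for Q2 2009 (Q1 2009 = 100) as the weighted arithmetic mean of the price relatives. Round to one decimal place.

90.3

tomatoes: 17.0 × (2/3) = 17.0 × 0.666667 = 11.3333
coffee: 15.0 × (12/8) = 15.0 × 1.500000 = 22.5000
apples: 46.1 × (3/4) = 46.1 × 0.750000 = 34.5750
milk: 21.9 × (2/2) = 21.9 × 1.000000 = 21.9000
Index = Σ wᵢ·(p₁ᵢ/p₀ᵢ) = 11.3333 + 22.5000 + 34.5750 + 21.9000 = 90.3083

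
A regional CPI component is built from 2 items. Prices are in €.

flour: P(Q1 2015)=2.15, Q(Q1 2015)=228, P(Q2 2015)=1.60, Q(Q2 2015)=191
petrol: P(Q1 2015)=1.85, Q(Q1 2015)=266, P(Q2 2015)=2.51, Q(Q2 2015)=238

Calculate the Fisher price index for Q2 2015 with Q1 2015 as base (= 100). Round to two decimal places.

Laspeyres component (base-period weights):
ΣP(Q2 2015)Q(Q1 2015) = 1.60×228 + 2.51×266 = 364.8 + 667.66 = 1032.46
ΣP(Q1 2015)Q(Q1 2015) = 2.15×228 + 1.85×266 = 490.2 + 492.1 = 982.3
L = 1032.46 / 982.3 × 100 = 105.1064
Paasche component (current-period weights):
ΣP(Q2 2015)Q(Q2 2015) = 1.60×191 + 2.51×238 = 305.6 + 597.38 = 902.98
ΣP(Q1 2015)Q(Q2 2015) = 2.15×191 + 1.85×238 = 410.65 + 440.3 = 850.95
P = 902.98 / 850.95 × 100 = 106.1143
Fisher = √(L × P) = √(105.1064 × 106.1143) = 105.6092

105.61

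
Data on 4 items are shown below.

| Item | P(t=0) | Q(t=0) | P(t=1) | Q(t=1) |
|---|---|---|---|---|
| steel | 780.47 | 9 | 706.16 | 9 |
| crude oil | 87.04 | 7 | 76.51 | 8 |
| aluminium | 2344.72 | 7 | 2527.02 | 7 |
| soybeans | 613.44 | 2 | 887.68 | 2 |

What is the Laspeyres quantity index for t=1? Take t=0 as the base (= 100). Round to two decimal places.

100.34

Laspeyres quantity index uses base-period prices as weights.
ΣP(t=0)·Q(t=1) = 780.47×9 + 87.04×8 + 2344.72×7 + 613.44×2 = 7024.23 + 696.32 + 16413.04 + 1226.88 = 25360.47
ΣP(t=0)·Q(t=0) = 780.47×9 + 87.04×7 + 2344.72×7 + 613.44×2 = 7024.23 + 609.28 + 16413.04 + 1226.88 = 25273.43
Index = 25360.47 / 25273.43 × 100 = 100.3444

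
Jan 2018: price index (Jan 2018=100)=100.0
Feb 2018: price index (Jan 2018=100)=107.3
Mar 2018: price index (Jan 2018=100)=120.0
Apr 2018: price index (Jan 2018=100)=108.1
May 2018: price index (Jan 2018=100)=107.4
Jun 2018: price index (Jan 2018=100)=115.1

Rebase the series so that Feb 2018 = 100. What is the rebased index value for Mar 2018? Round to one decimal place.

111.8

Rebased(Mar 2018) = 120.0 / 107.3 × 100 = 111.8360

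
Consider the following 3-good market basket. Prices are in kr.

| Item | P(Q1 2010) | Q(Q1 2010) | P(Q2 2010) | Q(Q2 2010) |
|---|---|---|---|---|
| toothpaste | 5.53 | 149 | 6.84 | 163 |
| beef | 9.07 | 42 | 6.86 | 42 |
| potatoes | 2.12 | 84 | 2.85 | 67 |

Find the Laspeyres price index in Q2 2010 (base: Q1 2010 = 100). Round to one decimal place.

111.8

Laspeyres price index uses base-period quantities as weights.
ΣP(Q2 2010)·Q(Q1 2010) = 6.84×149 + 6.86×42 + 2.85×84 = 1019.16 + 288.12 + 239.4 = 1546.68
ΣP(Q1 2010)·Q(Q1 2010) = 5.53×149 + 9.07×42 + 2.12×84 = 823.97 + 380.94 + 178.08 = 1382.99
Index = 1546.68 / 1382.99 × 100 = 111.8359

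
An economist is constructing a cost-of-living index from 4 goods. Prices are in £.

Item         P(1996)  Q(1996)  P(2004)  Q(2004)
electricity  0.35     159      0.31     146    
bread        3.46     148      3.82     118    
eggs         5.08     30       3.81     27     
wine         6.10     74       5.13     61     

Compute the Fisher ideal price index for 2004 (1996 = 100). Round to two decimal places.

Laspeyres component (base-period weights):
ΣP(2004)Q(1996) = 0.31×159 + 3.82×148 + 3.81×30 + 5.13×74 = 49.29 + 565.36 + 114.3 + 379.62 = 1108.57
ΣP(1996)Q(1996) = 0.35×159 + 3.46×148 + 5.08×30 + 6.10×74 = 55.65 + 512.08 + 152.4 + 451.4 = 1171.53
L = 1108.57 / 1171.53 × 100 = 94.6258
Paasche component (current-period weights):
ΣP(2004)Q(2004) = 0.31×146 + 3.82×118 + 3.81×27 + 5.13×61 = 45.26 + 450.76 + 102.87 + 312.93 = 911.82
ΣP(1996)Q(2004) = 0.35×146 + 3.46×118 + 5.08×27 + 6.10×61 = 51.1 + 408.28 + 137.16 + 372.1 = 968.64
P = 911.82 / 968.64 × 100 = 94.1340
Fisher = √(L × P) = √(94.6258 × 94.1340) = 94.3796

94.38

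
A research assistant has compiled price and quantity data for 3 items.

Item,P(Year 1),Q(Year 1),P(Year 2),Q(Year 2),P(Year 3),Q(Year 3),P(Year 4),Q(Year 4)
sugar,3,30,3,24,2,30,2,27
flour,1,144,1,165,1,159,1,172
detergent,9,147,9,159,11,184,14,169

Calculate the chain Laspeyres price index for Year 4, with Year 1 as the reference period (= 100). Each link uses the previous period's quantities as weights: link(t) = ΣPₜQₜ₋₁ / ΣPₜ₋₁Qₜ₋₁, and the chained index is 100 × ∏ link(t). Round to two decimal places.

Link Year 1→Year 2:
ΣP(Year 2)Q(Year 1) = 3×30 + 1×144 + 9×147 = 90 + 144 + 1323 = 1557
ΣP(Year 1)Q(Year 1) = 3×30 + 1×144 + 9×147 = 90 + 144 + 1323 = 1557
link = 1557/1557 = 1.000000
Link Year 2→Year 3:
ΣP(Year 3)Q(Year 2) = 2×24 + 1×165 + 11×159 = 48 + 165 + 1749 = 1962
ΣP(Year 2)Q(Year 2) = 3×24 + 1×165 + 9×159 = 72 + 165 + 1431 = 1668
link = 1962/1668 = 1.176259
Link Year 3→Year 4:
ΣP(Year 4)Q(Year 3) = 2×30 + 1×159 + 14×184 = 60 + 159 + 2576 = 2795
ΣP(Year 3)Q(Year 3) = 2×30 + 1×159 + 11×184 = 60 + 159 + 2024 = 2243
link = 2795/2243 = 1.246099
Chained index = 100 × 1.000000 × 1.176259 × 1.246099 = 146.5735

146.57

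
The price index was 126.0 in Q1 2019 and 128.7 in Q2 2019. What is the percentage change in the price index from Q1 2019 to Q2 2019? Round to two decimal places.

Change = (128.7 − 126.0) / 126.0 × 100
       = 2.7 / 126.0 × 100 = 2.1429%

2.14%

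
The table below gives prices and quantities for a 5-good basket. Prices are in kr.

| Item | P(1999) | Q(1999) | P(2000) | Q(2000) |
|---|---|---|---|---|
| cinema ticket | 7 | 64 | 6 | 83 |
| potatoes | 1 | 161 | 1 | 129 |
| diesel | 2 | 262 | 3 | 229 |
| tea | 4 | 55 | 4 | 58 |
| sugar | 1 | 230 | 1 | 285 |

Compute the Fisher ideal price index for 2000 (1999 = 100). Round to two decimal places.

Laspeyres component (base-period weights):
ΣP(2000)Q(1999) = 6×64 + 1×161 + 3×262 + 4×55 + 1×230 = 384 + 161 + 786 + 220 + 230 = 1781
ΣP(1999)Q(1999) = 7×64 + 1×161 + 2×262 + 4×55 + 1×230 = 448 + 161 + 524 + 220 + 230 = 1583
L = 1781 / 1583 × 100 = 112.5079
Paasche component (current-period weights):
ΣP(2000)Q(2000) = 6×83 + 1×129 + 3×229 + 4×58 + 1×285 = 498 + 129 + 687 + 232 + 285 = 1831
ΣP(1999)Q(2000) = 7×83 + 1×129 + 2×229 + 4×58 + 1×285 = 581 + 129 + 458 + 232 + 285 = 1685
P = 1831 / 1685 × 100 = 108.6647
Fisher = √(L × P) = √(112.5079 × 108.6647) = 110.5696

110.57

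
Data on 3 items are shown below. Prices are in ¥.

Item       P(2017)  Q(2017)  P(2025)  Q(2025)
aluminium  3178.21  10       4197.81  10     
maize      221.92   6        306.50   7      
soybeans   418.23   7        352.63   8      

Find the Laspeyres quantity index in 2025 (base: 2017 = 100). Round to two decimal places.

101.78

Laspeyres quantity index uses base-period prices as weights.
ΣP(2017)·Q(2025) = 3178.21×10 + 221.92×7 + 418.23×8 = 31782.1 + 1553.44 + 3345.84 = 36681.38
ΣP(2017)·Q(2017) = 3178.21×10 + 221.92×6 + 418.23×7 = 31782.1 + 1331.52 + 2927.61 = 36041.23
Index = 36681.38 / 36041.23 × 100 = 101.7762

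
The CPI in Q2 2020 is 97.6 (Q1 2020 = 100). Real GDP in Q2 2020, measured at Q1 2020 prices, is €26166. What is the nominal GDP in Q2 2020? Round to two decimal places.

Nominal = Real × (Index/100) = 26166 × (97.6/100)
        = 26166 × 0.976 = 25538.0160

25538.02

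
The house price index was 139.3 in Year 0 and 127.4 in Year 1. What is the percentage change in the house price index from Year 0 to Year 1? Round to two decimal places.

-8.54%

Change = (127.4 − 139.3) / 139.3 × 100
       = -11.9 / 139.3 × 100 = -8.5427%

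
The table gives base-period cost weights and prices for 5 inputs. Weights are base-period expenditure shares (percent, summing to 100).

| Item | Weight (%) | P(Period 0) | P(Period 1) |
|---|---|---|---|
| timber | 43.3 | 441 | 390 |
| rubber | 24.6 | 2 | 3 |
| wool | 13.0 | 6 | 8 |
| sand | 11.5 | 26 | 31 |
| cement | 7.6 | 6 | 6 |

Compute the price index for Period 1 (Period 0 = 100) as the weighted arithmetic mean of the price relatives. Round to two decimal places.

113.84

timber: 43.3 × (390/441) = 43.3 × 0.884354 = 38.2925
rubber: 24.6 × (3/2) = 24.6 × 1.500000 = 36.9000
wool: 13.0 × (8/6) = 13.0 × 1.333333 = 17.3333
sand: 11.5 × (31/26) = 11.5 × 1.192308 = 13.7115
cement: 7.6 × (6/6) = 7.6 × 1.000000 = 7.6000
Index = Σ wᵢ·(p₁ᵢ/p₀ᵢ) = 38.2925 + 36.9000 + 17.3333 + 13.7115 + 7.6000 = 113.8374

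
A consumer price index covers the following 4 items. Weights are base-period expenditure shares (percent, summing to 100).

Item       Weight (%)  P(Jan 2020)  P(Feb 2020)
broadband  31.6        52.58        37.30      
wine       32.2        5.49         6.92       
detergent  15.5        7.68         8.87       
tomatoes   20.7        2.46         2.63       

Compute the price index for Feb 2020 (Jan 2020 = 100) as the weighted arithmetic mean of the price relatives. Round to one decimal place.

broadband: 31.6 × (37.30/52.58) = 31.6 × 0.709395 = 22.4169
wine: 32.2 × (6.92/5.49) = 32.2 × 1.260474 = 40.5872
detergent: 15.5 × (8.87/7.68) = 15.5 × 1.154948 = 17.9017
tomatoes: 20.7 × (2.63/2.46) = 20.7 × 1.069106 = 22.1305
Index = Σ wᵢ·(p₁ᵢ/p₀ᵢ) = 22.4169 + 40.5872 + 17.9017 + 22.1305 = 103.0363

103.0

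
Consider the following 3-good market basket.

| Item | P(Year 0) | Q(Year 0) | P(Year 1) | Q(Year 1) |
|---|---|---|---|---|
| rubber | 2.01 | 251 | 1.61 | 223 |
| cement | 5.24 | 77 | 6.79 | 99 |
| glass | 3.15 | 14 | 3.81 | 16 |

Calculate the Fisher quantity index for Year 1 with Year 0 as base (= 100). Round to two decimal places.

109.11

Laspeyres component (base-period weights):
ΣP(Year 0)Q(Year 1) = 2.01×223 + 5.24×99 + 3.15×16 = 448.23 + 518.76 + 50.4 = 1017.39
ΣP(Year 0)Q(Year 0) = 2.01×251 + 5.24×77 + 3.15×14 = 504.51 + 403.48 + 44.1 = 952.09
L = 1017.39 / 952.09 × 100 = 106.8586
Paasche component (current-period weights):
ΣP(Year 1)Q(Year 1) = 1.61×223 + 6.79×99 + 3.81×16 = 359.03 + 672.21 + 60.96 = 1092.2
ΣP(Year 1)Q(Year 0) = 1.61×251 + 6.79×77 + 3.81×14 = 404.11 + 522.83 + 53.34 = 980.28
P = 1092.2 / 980.28 × 100 = 111.4171
Fisher = √(L × P) = √(106.8586 × 111.4171) = 109.1141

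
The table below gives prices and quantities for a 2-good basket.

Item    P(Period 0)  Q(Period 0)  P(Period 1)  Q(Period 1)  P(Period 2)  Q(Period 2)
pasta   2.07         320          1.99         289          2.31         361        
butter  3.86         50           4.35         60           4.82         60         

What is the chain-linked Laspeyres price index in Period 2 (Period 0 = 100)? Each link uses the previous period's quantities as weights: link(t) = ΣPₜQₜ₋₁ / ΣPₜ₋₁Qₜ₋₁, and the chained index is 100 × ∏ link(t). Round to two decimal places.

114.29

Link Period 0→Period 1:
ΣP(Period 1)Q(Period 0) = 1.99×320 + 4.35×50 = 636.8 + 217.5 = 854.3
ΣP(Period 0)Q(Period 0) = 2.07×320 + 3.86×50 = 662.4 + 193 = 855.4
link = 854.3/855.4 = 0.998714
Link Period 1→Period 2:
ΣP(Period 2)Q(Period 1) = 2.31×289 + 4.82×60 = 667.59 + 289.2 = 956.79
ΣP(Period 1)Q(Period 1) = 1.99×289 + 4.35×60 = 575.11 + 261 = 836.11
link = 956.79/836.11 = 1.144335
Chained index = 100 × 0.998714 × 1.144335 = 114.2864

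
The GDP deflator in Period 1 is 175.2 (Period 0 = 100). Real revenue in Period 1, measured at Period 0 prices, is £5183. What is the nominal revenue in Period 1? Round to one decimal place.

Nominal = Real × (Index/100) = 5183 × (175.2/100)
        = 5183 × 1.752 = 9080.6160

9080.6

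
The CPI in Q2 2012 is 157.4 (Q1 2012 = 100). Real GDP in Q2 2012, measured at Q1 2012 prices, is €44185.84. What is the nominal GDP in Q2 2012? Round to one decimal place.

Nominal = Real × (Index/100) = 44185.84 × (157.4/100)
        = 44185.84 × 1.574 = 69548.5122

69548.5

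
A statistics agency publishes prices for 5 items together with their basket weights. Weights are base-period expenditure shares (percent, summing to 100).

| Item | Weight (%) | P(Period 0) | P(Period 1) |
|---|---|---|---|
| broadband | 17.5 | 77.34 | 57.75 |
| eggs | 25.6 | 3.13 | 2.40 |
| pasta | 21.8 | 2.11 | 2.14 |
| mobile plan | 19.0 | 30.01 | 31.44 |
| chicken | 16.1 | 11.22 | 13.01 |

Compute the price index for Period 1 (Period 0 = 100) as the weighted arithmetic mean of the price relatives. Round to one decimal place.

broadband: 17.5 × (57.75/77.34) = 17.5 × 0.746703 = 13.0673
eggs: 25.6 × (2.40/3.13) = 25.6 × 0.766773 = 19.6294
pasta: 21.8 × (2.14/2.11) = 21.8 × 1.014218 = 22.1100
mobile plan: 19.0 × (31.44/30.01) = 19.0 × 1.047651 = 19.9054
chicken: 16.1 × (13.01/11.22) = 16.1 × 1.159537 = 18.6685
Index = Σ wᵢ·(p₁ᵢ/p₀ᵢ) = 13.0673 + 19.6294 + 22.1100 + 19.9054 + 18.6685 = 93.3805

93.4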